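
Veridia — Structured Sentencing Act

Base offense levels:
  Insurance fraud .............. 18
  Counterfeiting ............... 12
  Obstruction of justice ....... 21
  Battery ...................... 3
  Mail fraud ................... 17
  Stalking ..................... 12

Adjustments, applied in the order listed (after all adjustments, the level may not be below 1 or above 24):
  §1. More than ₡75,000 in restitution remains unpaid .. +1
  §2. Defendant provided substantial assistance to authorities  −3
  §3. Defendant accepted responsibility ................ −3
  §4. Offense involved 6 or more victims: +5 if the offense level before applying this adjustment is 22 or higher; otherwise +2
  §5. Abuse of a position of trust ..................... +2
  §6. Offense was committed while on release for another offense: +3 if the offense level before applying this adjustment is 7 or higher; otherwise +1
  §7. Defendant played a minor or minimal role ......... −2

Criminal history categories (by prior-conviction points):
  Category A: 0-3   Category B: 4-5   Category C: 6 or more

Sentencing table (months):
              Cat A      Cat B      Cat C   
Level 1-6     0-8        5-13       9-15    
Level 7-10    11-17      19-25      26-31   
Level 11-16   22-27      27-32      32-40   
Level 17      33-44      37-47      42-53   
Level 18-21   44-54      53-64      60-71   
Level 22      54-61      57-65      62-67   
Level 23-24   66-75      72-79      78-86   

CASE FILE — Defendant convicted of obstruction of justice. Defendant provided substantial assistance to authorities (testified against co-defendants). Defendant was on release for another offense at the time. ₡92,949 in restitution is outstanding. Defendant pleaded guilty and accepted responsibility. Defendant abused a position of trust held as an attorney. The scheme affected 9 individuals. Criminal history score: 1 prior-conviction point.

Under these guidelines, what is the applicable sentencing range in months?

Base offense level for obstruction of justice: 21.
§1 applies: 21 + 1 = 22.
§2 applies: 22 − 3 = 19.
§3 applies: 19 − 3 = 16.
§4 applies (level before this adjustment is 16 < 22, so +2): 16 + 2 = 18.
§5 applies: 18 + 2 = 20.
§6 applies (level before this adjustment is 20 ≥ 7, so +3): 20 + 3 = 23.
Final offense level: 23.
Criminal history: 1 prior point → Category A (0-3).
Level 23 falls in the 23-24 band.
Grid: Level 23-24 × Category A = 66-75 months.

66-75 months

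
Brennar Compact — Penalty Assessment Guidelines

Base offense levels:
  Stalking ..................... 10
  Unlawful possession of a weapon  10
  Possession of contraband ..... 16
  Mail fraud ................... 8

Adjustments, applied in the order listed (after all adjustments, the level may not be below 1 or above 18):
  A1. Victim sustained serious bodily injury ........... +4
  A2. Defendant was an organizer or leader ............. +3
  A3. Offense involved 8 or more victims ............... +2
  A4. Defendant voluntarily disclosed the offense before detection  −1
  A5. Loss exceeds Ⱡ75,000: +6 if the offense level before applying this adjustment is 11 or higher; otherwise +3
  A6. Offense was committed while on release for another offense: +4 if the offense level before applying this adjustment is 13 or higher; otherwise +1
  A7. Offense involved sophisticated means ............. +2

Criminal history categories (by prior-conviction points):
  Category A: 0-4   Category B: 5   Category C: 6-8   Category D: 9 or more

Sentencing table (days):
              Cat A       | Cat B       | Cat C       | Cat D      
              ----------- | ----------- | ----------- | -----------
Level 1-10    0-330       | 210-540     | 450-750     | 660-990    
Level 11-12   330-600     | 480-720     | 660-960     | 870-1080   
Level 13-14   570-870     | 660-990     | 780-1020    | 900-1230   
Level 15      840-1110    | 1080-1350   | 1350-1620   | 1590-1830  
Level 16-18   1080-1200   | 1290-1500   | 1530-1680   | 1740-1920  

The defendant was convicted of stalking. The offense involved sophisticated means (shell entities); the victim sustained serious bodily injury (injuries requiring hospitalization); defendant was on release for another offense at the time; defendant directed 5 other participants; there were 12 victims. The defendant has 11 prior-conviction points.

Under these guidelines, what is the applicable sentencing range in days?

1740-1920 days

Base offense level for stalking: 10.
A1 applies: 10 + 4 = 14.
A2 applies: 14 + 3 = 17.
A3 applies: 17 + 2 = 19.
A6 applies (level before this adjustment is 19 ≥ 13, so +4): 19 + 4 = 23.
A7 applies: 23 + 2 = 25.
Level 25 exceeds the maximum of 18; capped at 18.
Final offense level: 18.
Criminal history: 11 prior points → Category D (9+).
Level 18 falls in the 16-18 band.
Grid: Level 16-18 × Category D = 1740-1920 days.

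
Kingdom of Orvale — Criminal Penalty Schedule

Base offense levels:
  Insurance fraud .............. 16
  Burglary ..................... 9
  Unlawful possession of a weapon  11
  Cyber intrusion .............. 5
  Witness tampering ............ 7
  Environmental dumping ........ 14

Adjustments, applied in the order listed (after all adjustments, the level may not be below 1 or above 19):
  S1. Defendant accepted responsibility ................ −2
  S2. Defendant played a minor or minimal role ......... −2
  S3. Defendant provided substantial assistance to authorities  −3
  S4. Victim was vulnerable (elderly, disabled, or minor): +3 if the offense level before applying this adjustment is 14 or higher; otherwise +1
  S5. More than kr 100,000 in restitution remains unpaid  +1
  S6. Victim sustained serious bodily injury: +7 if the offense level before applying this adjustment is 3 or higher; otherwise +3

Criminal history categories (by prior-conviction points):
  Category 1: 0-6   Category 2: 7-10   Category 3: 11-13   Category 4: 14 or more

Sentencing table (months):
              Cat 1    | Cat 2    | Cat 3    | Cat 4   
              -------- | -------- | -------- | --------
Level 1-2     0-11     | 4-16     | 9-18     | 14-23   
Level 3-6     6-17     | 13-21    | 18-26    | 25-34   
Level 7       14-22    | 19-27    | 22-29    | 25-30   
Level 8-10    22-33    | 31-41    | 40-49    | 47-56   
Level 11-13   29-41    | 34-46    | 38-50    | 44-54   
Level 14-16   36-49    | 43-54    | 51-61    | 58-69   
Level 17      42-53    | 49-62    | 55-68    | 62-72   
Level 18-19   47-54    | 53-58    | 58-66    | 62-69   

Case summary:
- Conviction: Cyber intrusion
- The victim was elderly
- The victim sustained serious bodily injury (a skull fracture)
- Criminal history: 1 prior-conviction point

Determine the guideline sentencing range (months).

Base offense level for cyber intrusion: 5.
S3 does not apply.
S4 applies (level before this adjustment is 5 < 14, so +1): 5 + 1 = 6.
S6 applies (level before this adjustment is 6 ≥ 3, so +7): 6 + 7 = 13.
Final offense level: 13.
Criminal history: 1 prior point → Category 1 (0-6).
Level 13 falls in the 11-13 band.
Grid: Level 11-13 × Category 1 = 29-41 months.

29-41 months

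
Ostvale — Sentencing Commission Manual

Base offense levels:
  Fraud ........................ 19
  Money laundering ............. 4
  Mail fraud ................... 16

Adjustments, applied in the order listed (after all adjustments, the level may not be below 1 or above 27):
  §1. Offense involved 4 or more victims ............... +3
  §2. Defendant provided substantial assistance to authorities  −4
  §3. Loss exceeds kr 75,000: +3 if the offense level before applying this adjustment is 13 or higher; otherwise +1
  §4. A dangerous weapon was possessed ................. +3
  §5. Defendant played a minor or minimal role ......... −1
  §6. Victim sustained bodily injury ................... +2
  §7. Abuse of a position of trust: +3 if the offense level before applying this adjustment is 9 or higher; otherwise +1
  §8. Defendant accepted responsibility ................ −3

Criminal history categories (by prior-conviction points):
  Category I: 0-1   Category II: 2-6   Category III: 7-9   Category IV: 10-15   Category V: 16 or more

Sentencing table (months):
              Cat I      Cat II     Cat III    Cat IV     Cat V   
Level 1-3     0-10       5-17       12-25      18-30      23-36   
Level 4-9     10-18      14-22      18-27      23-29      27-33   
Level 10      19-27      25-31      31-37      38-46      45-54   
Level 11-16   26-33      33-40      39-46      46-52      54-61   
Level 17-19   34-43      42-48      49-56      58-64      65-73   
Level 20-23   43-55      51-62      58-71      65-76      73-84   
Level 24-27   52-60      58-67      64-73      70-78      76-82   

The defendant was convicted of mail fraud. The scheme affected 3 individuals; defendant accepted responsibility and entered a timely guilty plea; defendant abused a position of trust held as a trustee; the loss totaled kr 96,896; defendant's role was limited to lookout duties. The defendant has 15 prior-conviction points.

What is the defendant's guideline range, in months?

58-64 months

Base offense level for mail fraud: 16.
§1 does not apply.
§2 does not apply.
§3 applies (level before this adjustment is 16 ≥ 13, so +3): 16 + 3 = 19.
§5 applies: 19 − 1 = 18.
§7 applies (level before this adjustment is 18 ≥ 9, so +3): 18 + 3 = 21.
§8 applies: 21 − 3 = 18.
Final offense level: 18.
Criminal history: 15 prior points → Category IV (10-15).
Level 18 falls in the 17-19 band.
Grid: Level 17-19 × Category IV = 58-64 months.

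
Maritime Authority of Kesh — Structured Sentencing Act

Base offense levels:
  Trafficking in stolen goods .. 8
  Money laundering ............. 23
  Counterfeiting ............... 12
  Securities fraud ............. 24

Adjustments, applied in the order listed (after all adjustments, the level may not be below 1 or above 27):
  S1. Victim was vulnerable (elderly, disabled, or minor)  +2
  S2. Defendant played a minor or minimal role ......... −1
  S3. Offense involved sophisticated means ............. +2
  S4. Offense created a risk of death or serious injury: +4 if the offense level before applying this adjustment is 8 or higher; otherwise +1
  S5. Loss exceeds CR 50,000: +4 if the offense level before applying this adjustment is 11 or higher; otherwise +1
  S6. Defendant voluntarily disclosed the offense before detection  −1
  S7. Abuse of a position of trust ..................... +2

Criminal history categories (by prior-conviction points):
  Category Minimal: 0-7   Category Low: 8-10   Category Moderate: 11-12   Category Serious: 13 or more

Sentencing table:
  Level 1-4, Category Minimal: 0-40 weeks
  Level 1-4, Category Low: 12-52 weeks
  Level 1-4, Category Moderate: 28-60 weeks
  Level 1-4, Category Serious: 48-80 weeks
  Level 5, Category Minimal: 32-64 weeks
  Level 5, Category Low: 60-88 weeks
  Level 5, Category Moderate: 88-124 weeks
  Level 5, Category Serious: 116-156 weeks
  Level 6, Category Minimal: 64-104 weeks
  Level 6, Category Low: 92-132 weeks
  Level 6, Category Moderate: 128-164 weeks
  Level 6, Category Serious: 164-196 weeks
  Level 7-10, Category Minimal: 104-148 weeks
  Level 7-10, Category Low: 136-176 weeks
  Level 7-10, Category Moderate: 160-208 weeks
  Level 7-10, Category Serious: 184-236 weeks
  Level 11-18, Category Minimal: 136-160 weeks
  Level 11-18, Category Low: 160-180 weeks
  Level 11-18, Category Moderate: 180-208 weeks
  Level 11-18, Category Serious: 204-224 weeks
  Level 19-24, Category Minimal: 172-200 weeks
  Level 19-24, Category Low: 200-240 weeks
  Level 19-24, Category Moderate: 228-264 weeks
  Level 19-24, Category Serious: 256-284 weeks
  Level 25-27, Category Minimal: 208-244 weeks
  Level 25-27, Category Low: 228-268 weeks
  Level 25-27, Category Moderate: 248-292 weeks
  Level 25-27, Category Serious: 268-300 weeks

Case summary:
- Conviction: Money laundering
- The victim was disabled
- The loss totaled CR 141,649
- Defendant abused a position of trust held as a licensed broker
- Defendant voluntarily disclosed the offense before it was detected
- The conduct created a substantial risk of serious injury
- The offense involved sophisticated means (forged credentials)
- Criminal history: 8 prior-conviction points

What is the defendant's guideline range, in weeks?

Base offense level for money laundering: 23.
S1 applies: 23 + 2 = 25.
S3 applies: 25 + 2 = 27.
S4 applies (level before this adjustment is 27 ≥ 8, so +4): 27 + 4 = 31.
S5 applies (level before this adjustment is 31 ≥ 11, so +4): 31 + 4 = 35.
S6 applies: 35 − 1 = 34.
S7 applies: 34 + 2 = 36.
Level 36 exceeds the maximum of 27; capped at 27.
Final offense level: 27.
Criminal history: 8 prior points → Category Low (8-10).
Level 27 falls in the 25-27 band.
Grid: Level 25-27 × Category Low = 228-268 weeks.

228-268 weeks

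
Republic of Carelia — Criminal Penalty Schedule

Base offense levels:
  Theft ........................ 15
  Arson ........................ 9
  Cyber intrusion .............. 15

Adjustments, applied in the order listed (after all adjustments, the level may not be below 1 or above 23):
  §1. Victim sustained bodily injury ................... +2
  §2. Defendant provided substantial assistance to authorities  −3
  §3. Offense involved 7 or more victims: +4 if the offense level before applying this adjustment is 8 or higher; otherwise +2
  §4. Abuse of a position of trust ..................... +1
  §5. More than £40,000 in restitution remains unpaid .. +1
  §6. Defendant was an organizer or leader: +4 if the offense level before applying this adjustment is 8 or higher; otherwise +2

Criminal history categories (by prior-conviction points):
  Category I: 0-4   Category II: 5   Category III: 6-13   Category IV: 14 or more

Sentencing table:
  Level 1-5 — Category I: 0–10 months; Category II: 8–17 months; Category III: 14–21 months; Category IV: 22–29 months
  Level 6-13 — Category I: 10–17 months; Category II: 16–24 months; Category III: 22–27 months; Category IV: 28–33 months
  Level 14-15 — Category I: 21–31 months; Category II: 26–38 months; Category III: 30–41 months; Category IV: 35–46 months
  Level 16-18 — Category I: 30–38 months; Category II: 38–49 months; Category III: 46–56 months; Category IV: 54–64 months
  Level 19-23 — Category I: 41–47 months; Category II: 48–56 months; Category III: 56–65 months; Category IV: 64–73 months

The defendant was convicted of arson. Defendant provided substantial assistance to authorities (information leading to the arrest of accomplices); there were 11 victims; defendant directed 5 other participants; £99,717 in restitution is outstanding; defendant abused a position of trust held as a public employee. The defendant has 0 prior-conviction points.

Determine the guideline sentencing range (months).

Base offense level for arson: 9.
§1 does not apply.
§2 applies: 9 − 3 = 6.
§3 applies (level before this adjustment is 6 < 8, so +2): 6 + 2 = 8.
§4 applies: 8 + 1 = 9.
§5 applies: 9 + 1 = 10.
§6 applies (level before this adjustment is 10 ≥ 8, so +4): 10 + 4 = 14.
Final offense level: 14.
Criminal history: 0 prior points → Category I (0-4).
Level 14 falls in the 14-15 band.
Grid: Level 14-15 × Category I = 21-31 months.

21-31 months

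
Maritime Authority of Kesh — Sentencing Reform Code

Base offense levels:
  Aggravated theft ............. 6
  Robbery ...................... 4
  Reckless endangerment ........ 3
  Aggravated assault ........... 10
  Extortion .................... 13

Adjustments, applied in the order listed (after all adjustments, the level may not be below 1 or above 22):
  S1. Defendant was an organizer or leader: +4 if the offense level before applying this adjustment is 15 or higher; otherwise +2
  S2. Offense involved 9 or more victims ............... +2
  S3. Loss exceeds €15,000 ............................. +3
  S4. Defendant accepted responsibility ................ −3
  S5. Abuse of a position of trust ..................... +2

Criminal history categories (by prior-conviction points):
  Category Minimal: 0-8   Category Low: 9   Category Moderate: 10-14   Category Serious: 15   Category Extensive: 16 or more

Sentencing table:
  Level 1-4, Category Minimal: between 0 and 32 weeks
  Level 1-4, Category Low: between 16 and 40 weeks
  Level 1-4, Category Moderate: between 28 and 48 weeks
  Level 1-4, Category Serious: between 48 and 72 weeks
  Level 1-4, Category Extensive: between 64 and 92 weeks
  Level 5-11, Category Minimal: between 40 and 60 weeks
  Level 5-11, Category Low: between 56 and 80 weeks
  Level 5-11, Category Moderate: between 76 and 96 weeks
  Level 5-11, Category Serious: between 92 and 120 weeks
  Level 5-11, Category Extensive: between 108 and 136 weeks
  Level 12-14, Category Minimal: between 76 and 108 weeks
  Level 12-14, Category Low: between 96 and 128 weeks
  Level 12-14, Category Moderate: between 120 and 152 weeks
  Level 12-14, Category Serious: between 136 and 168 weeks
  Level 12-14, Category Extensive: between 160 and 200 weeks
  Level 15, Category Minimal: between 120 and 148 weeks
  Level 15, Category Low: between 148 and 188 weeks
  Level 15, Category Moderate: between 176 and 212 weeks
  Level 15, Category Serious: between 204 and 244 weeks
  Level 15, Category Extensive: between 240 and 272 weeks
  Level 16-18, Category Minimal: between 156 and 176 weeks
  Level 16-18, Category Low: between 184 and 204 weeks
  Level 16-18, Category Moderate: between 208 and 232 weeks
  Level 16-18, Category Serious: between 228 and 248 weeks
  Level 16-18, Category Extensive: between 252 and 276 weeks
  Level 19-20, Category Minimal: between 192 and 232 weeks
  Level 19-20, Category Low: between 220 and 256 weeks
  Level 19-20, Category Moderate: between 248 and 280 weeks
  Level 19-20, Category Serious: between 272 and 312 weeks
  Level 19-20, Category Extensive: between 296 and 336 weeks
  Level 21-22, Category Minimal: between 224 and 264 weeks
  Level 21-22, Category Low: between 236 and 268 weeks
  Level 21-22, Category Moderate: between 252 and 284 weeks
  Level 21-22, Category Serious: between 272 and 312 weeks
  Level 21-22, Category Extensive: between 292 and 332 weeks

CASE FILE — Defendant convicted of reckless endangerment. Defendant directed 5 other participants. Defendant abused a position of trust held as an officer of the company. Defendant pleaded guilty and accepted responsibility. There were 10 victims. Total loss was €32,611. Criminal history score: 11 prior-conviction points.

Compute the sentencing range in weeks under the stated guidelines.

Base offense level for reckless endangerment: 3.
S1 applies (level before this adjustment is 3 < 15, so +2): 3 + 2 = 5.
S2 applies: 5 + 2 = 7.
S3 applies: 7 + 3 = 10.
S4 applies: 10 − 3 = 7.
S5 applies: 7 + 2 = 9.
Final offense level: 9.
Criminal history: 11 prior points → Category Moderate (10-14).
Level 9 falls in the 5-11 band.
Grid: Level 5-11 × Category Moderate = 76-96 weeks.

76-96 weeks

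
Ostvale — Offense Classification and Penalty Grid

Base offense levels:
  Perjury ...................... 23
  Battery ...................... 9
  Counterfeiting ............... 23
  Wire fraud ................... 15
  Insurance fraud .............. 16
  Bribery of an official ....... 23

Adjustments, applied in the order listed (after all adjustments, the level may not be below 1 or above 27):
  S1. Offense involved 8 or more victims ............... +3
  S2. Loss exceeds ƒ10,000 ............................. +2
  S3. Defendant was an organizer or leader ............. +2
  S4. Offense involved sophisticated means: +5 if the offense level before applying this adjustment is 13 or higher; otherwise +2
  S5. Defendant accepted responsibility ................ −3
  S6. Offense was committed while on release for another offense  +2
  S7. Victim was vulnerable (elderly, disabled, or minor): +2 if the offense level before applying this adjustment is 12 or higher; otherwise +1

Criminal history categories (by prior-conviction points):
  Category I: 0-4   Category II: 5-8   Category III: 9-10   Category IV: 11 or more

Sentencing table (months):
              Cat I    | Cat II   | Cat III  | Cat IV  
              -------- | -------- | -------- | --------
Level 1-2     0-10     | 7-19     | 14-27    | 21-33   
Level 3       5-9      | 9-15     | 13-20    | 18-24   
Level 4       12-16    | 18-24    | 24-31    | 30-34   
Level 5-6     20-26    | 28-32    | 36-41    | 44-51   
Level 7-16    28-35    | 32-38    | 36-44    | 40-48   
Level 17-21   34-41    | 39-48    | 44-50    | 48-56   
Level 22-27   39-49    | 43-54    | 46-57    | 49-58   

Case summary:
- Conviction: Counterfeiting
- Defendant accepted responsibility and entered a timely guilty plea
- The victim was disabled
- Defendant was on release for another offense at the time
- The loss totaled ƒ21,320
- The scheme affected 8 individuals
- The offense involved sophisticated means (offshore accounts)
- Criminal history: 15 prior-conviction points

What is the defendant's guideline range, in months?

Base offense level for counterfeiting: 23.
S1 applies: 23 + 3 = 26.
S2 applies: 26 + 2 = 28.
S4 applies (level before this adjustment is 28 ≥ 13, so +5): 28 + 5 = 33.
S5 applies: 33 − 3 = 30.
S6 applies: 30 + 2 = 32.
S7 applies (level before this adjustment is 32 ≥ 12, so +2): 32 + 2 = 34.
Level 34 exceeds the maximum of 27; capped at 27.
Final offense level: 27.
Criminal history: 15 prior points → Category IV (11+).
Level 27 falls in the 22-27 band.
Grid: Level 22-27 × Category IV = 49-58 months.

49-58 months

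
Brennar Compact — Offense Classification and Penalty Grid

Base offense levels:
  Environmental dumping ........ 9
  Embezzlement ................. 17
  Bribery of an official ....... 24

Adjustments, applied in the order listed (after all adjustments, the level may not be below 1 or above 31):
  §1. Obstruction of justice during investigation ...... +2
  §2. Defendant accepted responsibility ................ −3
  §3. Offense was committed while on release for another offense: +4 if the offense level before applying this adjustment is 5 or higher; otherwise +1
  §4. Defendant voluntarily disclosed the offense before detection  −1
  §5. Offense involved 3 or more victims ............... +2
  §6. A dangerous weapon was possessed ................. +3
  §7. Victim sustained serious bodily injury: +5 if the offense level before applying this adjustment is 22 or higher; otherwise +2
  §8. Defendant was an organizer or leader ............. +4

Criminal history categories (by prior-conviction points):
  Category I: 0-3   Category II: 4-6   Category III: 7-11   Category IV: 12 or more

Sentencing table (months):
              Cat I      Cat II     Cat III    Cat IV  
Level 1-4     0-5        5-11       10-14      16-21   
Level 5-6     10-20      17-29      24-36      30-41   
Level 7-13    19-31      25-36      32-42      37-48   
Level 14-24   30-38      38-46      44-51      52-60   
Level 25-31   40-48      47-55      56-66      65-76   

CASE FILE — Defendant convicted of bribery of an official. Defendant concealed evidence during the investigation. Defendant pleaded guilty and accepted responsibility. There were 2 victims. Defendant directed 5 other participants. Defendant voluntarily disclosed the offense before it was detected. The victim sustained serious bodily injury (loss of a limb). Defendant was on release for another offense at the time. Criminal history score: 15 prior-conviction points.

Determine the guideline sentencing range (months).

65-76 months

Base offense level for bribery of an official: 24.
§1 applies: 24 + 2 = 26.
§2 applies: 26 − 3 = 23.
§3 applies (level before this adjustment is 23 ≥ 5, so +4): 23 + 4 = 27.
§4 applies: 27 − 1 = 26.
§5 does not apply.
§7 applies (level before this adjustment is 26 ≥ 22, so +5): 26 + 5 = 31.
§8 applies: 31 + 4 = 35.
Level 35 exceeds the maximum of 31; capped at 31.
Final offense level: 31.
Criminal history: 15 prior points → Category IV (12+).
Level 31 falls in the 25-31 band.
Grid: Level 25-31 × Category IV = 65-76 months.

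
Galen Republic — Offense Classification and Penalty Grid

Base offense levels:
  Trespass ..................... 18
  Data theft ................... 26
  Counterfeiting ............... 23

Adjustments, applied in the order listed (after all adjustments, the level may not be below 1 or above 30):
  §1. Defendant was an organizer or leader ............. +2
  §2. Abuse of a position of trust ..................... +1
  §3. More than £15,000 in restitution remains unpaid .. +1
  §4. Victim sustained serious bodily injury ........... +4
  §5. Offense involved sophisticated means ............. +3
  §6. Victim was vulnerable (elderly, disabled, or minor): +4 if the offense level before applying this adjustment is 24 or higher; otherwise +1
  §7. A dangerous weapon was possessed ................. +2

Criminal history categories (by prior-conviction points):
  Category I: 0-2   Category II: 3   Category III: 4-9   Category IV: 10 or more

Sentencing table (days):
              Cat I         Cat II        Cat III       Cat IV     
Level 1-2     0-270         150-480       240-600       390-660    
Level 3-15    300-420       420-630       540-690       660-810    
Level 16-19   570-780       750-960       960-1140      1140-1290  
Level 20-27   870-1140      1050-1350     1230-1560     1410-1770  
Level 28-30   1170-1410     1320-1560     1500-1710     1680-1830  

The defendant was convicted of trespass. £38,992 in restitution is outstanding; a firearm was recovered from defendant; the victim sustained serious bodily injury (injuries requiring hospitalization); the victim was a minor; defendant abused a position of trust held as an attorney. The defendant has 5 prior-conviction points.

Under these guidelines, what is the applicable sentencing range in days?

1500-1710 days

Base offense level for trespass: 18.
§2 applies: 18 + 1 = 19.
§3 applies: 19 + 1 = 20.
§4 applies: 20 + 4 = 24.
§5 does not apply.
§6 applies (level before this adjustment is 24 ≥ 24, so +4): 24 + 4 = 28.
§7 applies: 28 + 2 = 30.
Final offense level: 30.
Criminal history: 5 prior points → Category III (4-9).
Level 30 falls in the 28-30 band.
Grid: Level 28-30 × Category III = 1500-1710 days.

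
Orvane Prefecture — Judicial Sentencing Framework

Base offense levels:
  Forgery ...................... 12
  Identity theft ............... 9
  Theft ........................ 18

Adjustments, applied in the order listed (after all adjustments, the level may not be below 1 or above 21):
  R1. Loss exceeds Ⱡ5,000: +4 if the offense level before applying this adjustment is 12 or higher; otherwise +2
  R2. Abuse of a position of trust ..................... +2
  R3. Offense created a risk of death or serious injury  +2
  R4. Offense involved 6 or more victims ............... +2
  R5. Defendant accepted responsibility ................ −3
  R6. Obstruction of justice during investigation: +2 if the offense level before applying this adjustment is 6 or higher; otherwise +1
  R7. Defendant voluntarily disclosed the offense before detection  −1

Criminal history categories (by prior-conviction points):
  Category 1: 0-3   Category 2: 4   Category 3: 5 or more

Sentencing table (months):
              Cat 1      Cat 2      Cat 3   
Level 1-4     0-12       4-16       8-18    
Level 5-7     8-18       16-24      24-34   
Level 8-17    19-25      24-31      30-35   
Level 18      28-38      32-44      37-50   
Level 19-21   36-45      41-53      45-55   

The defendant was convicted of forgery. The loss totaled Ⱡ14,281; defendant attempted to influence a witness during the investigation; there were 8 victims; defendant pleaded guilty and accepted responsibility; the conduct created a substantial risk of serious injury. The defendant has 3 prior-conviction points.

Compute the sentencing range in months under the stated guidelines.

Base offense level for forgery: 12.
R1 applies (level before this adjustment is 12 ≥ 12, so +4): 12 + 4 = 16.
R2 does not apply.
R3 applies: 16 + 2 = 18.
R4 applies: 18 + 2 = 20.
R5 applies: 20 − 3 = 17.
R6 applies (level before this adjustment is 17 ≥ 6, so +2): 17 + 2 = 19.
Final offense level: 19.
Criminal history: 3 prior points → Category 1 (0-3).
Level 19 falls in the 19-21 band.
Grid: Level 19-21 × Category 1 = 36-45 months.

36-45 months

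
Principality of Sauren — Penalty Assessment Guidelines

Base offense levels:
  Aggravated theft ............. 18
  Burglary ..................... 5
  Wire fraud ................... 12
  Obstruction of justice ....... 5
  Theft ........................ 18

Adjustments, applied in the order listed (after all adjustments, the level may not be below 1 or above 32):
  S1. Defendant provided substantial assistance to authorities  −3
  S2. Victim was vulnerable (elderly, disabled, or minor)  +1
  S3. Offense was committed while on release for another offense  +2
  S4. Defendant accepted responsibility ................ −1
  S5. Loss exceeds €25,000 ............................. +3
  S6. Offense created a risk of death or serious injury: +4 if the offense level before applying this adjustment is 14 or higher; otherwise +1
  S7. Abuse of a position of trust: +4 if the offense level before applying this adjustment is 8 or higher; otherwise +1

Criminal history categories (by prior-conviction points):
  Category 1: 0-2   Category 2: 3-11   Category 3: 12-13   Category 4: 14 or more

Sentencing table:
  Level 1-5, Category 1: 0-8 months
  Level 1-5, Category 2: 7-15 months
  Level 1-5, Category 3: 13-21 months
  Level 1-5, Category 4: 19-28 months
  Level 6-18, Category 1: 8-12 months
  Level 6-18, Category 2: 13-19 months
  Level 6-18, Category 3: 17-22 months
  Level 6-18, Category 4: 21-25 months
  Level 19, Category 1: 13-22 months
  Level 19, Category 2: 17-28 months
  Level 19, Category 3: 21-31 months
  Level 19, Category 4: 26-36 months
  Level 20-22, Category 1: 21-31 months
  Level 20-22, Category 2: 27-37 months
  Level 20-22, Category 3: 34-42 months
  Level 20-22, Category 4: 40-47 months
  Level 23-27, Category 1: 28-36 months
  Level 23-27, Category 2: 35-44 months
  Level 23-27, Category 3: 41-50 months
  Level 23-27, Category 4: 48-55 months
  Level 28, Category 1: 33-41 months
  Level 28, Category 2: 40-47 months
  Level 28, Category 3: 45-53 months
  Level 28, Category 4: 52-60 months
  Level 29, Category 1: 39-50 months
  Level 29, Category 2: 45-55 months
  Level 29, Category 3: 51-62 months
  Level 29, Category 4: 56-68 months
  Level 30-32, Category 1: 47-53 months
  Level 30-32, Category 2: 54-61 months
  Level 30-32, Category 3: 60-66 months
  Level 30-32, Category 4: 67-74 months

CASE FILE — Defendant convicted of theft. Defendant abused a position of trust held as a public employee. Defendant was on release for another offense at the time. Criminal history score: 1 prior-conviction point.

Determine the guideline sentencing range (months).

28-36 months

Base offense level for theft: 18.
S1 does not apply.
S3 applies: 18 + 2 = 20.
S4 does not apply.
S5 does not apply.
S7 applies (level before this adjustment is 20 ≥ 8, so +4): 20 + 4 = 24.
Final offense level: 24.
Criminal history: 1 prior point → Category 1 (0-2).
Level 24 falls in the 23-27 band.
Grid: Level 23-27 × Category 1 = 28-36 months.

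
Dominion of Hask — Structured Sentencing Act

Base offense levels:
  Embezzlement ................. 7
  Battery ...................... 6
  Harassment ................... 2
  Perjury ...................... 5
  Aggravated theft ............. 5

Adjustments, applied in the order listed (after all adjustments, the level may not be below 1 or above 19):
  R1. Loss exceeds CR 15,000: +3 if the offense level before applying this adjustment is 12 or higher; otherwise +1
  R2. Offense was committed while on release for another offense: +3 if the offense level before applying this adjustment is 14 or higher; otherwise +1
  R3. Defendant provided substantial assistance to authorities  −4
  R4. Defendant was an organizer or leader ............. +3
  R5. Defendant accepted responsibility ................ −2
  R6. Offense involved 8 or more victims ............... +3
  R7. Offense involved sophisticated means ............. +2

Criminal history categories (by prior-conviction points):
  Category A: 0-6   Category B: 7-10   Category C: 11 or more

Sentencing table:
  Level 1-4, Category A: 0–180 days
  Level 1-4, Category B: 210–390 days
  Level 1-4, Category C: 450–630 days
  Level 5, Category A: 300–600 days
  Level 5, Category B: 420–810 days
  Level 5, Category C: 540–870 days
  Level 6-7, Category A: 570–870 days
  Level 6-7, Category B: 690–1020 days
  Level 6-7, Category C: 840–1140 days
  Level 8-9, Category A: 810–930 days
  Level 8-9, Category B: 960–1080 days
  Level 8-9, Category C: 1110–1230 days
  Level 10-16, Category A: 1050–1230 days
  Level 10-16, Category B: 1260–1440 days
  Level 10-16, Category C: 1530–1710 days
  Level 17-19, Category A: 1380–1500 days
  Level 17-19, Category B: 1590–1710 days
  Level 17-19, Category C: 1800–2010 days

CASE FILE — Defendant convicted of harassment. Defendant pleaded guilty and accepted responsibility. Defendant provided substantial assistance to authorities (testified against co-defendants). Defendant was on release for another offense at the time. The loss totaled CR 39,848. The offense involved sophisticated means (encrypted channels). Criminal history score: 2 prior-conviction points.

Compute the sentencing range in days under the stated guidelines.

Base offense level for harassment: 2.
R1 applies (level before this adjustment is 2 < 12, so +1): 2 + 1 = 3.
R2 applies (level before this adjustment is 3 < 14, so +1): 3 + 1 = 4.
R3 applies: 4 − 4 = 0.
R5 applies: 0 − 2 = -2.
R6 does not apply.
R7 applies: -2 + 2 = 0.
Level 0 is below the minimum of 1; floored at 1.
Final offense level: 1.
Criminal history: 2 prior points → Category A (0-6).
Level 1 falls in the 1-4 band.
Grid: Level 1-4 × Category A = 0-180 days.

0-180 days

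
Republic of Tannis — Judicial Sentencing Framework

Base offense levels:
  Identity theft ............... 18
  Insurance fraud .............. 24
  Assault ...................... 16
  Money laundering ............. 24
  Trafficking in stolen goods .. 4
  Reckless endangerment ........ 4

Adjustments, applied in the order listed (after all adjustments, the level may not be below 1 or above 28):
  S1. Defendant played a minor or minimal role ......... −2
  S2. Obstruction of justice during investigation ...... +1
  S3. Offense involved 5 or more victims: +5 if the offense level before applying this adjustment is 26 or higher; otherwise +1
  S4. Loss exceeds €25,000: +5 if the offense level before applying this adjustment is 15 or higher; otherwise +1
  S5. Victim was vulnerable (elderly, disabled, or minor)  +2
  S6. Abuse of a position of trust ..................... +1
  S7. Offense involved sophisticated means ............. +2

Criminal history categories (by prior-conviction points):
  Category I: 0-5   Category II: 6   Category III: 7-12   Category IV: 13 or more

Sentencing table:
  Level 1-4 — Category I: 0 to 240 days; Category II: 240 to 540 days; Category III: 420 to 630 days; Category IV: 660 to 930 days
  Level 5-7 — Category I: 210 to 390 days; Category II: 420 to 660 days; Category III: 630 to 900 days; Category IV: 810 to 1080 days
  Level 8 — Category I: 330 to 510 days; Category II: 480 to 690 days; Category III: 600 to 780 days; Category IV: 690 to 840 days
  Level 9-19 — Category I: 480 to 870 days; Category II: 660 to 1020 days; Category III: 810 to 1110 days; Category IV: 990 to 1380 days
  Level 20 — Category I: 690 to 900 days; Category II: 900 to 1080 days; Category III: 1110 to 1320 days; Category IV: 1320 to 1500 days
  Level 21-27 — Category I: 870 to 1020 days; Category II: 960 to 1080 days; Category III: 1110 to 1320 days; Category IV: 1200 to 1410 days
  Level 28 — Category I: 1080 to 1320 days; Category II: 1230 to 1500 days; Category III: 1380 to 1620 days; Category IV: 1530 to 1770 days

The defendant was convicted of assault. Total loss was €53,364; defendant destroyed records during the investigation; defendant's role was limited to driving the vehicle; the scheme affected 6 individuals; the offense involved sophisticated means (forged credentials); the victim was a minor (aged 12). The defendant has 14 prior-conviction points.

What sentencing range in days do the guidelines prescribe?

Base offense level for assault: 16.
S1 applies: 16 − 2 = 14.
S2 applies: 14 + 1 = 15.
S3 applies (level before this adjustment is 15 < 26, so +1): 15 + 1 = 16.
S4 applies (level before this adjustment is 16 ≥ 15, so +5): 16 + 5 = 21.
S5 applies: 21 + 2 = 23.
S7 applies: 23 + 2 = 25.
Final offense level: 25.
Criminal history: 14 prior points → Category IV (13+).
Level 25 falls in the 21-27 band.
Grid: Level 21-27 × Category IV = 1200-1410 days.

1200-1410 days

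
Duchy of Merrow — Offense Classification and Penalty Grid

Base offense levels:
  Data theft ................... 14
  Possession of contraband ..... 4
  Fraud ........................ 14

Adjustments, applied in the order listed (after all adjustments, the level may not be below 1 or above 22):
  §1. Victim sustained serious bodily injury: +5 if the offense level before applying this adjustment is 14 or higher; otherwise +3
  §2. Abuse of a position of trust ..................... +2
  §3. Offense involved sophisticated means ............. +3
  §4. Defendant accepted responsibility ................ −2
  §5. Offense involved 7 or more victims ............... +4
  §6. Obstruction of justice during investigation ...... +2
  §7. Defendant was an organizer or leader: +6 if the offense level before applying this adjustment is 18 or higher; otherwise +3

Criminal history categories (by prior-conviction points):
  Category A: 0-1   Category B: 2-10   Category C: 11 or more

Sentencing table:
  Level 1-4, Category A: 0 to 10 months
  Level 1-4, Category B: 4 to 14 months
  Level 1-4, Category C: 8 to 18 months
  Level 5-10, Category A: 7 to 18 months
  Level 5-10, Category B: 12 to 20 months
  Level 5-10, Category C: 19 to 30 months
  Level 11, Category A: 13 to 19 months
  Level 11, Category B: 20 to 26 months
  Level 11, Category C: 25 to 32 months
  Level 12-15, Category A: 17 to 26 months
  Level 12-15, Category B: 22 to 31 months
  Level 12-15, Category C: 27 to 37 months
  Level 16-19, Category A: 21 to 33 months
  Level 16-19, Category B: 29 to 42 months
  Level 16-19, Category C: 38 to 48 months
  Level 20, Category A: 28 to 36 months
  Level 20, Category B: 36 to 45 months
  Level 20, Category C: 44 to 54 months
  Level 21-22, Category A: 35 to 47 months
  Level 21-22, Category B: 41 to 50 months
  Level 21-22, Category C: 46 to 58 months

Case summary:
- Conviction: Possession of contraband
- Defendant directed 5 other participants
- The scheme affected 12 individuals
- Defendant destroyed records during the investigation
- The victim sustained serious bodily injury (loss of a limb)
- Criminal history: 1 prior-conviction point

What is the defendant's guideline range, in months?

21-33 months

Base offense level for possession of contraband: 4.
§1 applies (level before this adjustment is 4 < 14, so +3): 4 + 3 = 7.
§4 does not apply.
§5 applies: 7 + 4 = 11.
§6 applies: 11 + 2 = 13.
§7 applies (level before this adjustment is 13 < 18, so +3): 13 + 3 = 16.
Final offense level: 16.
Criminal history: 1 prior point → Category A (0-1).
Level 16 falls in the 16-19 band.
Grid: Level 16-19 × Category A = 21-33 months.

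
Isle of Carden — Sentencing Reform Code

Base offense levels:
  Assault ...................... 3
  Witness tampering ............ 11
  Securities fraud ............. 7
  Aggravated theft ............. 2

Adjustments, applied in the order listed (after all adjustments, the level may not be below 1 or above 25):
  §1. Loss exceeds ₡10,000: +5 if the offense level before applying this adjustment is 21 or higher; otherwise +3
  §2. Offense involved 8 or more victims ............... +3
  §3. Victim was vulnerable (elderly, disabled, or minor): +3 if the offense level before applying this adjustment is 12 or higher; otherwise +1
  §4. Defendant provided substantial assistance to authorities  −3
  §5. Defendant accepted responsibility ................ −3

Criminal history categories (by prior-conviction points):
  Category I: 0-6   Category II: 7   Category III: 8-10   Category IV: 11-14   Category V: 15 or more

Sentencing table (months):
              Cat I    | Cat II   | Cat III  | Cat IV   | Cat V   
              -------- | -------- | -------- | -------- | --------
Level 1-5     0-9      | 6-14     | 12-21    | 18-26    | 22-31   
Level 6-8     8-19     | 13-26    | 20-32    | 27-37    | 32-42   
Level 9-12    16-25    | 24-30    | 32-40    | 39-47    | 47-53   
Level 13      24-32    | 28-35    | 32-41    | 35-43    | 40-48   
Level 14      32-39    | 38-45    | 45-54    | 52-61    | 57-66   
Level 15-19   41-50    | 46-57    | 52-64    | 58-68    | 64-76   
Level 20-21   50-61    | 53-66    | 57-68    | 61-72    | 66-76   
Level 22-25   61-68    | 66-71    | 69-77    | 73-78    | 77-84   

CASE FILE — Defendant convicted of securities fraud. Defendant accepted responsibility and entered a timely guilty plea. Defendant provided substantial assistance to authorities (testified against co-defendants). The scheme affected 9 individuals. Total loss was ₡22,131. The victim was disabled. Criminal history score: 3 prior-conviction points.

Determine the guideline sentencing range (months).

Base offense level for securities fraud: 7.
§1 applies (level before this adjustment is 7 < 21, so +3): 7 + 3 = 10.
§2 applies: 10 + 3 = 13.
§3 applies (level before this adjustment is 13 ≥ 12, so +3): 13 + 3 = 16.
§4 applies: 16 − 3 = 13.
§5 applies: 13 − 3 = 10.
Final offense level: 10.
Criminal history: 3 prior points → Category I (0-6).
Level 10 falls in the 9-12 band.
Grid: Level 9-12 × Category I = 16-25 months.

16-25 months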